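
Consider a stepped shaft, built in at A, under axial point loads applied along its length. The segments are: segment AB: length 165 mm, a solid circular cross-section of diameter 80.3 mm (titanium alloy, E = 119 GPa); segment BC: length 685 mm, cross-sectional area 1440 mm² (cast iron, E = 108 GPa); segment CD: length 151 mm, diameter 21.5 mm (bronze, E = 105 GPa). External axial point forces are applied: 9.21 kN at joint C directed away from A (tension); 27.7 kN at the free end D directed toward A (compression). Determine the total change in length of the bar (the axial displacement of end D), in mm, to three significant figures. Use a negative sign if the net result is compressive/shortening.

Internal axial forces (sectioning from the free end, tension +): N_CD = -27.7 kN, N_BC = -18.49 kN, N_AB = -18.49 kN.
A_AB = 5064 mm².
A_CD = 363.1 mm².
δ_AB = -18490·165/(5064·119000) = -0.005062 mm
δ_BC = -18490·685/(1440·108000) = -0.08144 mm
δ_CD = -27700·151/(363.1·105000) = -0.1097 mm
δ = Σδ_i = -0.1962 mm.

-0.196 mm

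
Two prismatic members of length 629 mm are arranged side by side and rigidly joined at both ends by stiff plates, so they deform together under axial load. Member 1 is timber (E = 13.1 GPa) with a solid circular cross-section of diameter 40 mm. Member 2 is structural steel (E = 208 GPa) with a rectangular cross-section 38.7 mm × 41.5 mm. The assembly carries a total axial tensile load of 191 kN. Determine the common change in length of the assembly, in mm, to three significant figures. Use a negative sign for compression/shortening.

0.343 mm

A_1 = 1257 mm².
A_2 = 1606 mm².
Equal strain + equilibrium ⇒ each member carries load in proportion to AE: A₁E₁ = 16460000 N, A₂E₂ = 334100000 N, ΣAE = 350500000 N.
δ = PL/ΣAE = 191000·629/350500000 = 0.3427 mm.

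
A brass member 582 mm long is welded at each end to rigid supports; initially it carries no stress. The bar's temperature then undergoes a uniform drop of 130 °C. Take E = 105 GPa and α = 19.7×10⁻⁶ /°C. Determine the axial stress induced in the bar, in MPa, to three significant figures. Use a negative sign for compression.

269 MPa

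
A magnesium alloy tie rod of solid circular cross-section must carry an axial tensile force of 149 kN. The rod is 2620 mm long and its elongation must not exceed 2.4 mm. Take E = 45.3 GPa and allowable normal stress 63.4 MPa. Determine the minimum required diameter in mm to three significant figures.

67.6 mm

Required area A ≥ P/σ_allow = 149000/63.4 = 2350 mm².
For a solid circular section, d ≥ √(4A/π) = 54.7 mm.
Elongation limit: A ≥ PL/(Eδ_allow) = 149000·2620/(45300·2.4) = 3591 mm² ⇒ d ≥ 67.62 mm.
The elongation limit governs.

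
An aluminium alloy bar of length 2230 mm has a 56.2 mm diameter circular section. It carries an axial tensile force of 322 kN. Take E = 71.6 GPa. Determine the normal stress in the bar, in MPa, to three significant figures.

130 MPa

A = 2481 mm².
σ = N/A = 322000/2481 = 129.8 MPa.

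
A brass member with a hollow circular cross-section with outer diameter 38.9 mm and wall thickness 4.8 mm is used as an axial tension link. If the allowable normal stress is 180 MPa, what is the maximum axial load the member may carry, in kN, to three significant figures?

A = 514.2 mm².
P_max = σ_allow · A = 180 · 514.2 = 92560 N = 92.56 kN.

92.6 kN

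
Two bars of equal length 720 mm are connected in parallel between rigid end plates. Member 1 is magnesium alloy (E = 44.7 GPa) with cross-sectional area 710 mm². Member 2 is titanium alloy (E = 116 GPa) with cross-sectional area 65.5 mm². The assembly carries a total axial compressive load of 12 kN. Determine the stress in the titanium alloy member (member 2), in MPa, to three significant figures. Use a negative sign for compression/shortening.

Equal strain + equilibrium ⇒ each member carries load in proportion to AE: A₁E₁ = 31740000 N, A₂E₂ = 7598000 N, ΣAE = 39340000 N.
σ₂ = P·E₂/ΣAE = -12000·116000/39340000 = -35.39 MPa.

-35.4 MPa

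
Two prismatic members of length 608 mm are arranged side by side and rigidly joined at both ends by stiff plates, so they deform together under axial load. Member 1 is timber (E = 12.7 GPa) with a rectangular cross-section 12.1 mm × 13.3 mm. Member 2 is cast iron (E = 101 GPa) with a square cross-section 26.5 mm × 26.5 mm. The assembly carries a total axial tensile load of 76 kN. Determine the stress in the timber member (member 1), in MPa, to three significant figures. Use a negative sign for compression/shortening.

13.2 MPa

A_1 = 160.9 mm².
A_2 = 702.2 mm².
Equal strain + equilibrium ⇒ each member carries load in proportion to AE: A₁E₁ = 2044000 N, A₂E₂ = 70930000 N, ΣAE = 72970000 N.
σ₁ = P·E₁/ΣAE = 76000·12700/72970000 = 13.23 MPa.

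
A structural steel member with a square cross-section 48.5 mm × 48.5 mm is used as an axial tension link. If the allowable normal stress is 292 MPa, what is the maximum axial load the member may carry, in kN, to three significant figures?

687 kN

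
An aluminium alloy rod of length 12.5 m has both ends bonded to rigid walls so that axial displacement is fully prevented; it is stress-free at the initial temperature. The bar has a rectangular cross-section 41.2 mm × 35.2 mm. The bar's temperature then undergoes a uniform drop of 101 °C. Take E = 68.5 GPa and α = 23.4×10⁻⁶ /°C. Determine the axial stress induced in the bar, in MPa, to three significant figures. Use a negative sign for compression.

162 MPa

Free thermal expansion αLΔT = 23.4e-6 · 12500 · -101 = -29.54 mm.
The walls impose strain ε = −(-29.54)/12500 = 2.3634e-03; σ = Eε = 68500 · 2.3634e-03 = 161.9 MPa.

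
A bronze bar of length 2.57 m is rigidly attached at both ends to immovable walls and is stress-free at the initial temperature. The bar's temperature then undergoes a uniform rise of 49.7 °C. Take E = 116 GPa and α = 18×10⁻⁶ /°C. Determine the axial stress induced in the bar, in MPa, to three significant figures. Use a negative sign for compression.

Free thermal expansion αLΔT = 18e-6 · 2570 · 49.7 = 2.299 mm.
The walls impose strain ε = −(2.299)/2570 = -8.9460e-04; σ = Eε = 116000 · -8.9460e-04 = -103.8 MPa.

-104 MPa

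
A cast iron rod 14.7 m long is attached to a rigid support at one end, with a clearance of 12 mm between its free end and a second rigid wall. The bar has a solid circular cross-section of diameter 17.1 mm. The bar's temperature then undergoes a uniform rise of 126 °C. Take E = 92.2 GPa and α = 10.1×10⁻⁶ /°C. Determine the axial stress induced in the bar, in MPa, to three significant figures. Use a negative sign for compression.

Free thermal expansion αLΔT = 10.1e-6 · 14700 · 126 = 18.71 mm.
The walls engage after the gap closes; constrained expansion = 18.71 − 12 = 6.707 mm.
The walls impose strain ε = −(6.707)/14700 = -4.5627e-04; σ = Eε = 92200 · -4.5627e-04 = -42.07 MPa.

-42.1 MPa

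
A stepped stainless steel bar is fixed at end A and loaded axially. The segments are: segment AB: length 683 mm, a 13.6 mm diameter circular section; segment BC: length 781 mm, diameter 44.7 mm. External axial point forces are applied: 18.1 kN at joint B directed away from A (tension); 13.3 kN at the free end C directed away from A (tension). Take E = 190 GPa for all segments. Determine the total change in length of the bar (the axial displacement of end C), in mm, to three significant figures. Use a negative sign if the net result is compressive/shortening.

0.812 mm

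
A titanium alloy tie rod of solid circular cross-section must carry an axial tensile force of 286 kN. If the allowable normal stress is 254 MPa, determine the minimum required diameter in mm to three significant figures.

37.9 mm

Required area A ≥ P/σ_allow = 286000/254 = 1126 mm².
For a solid circular section, d ≥ √(4A/π) = 37.86 mm.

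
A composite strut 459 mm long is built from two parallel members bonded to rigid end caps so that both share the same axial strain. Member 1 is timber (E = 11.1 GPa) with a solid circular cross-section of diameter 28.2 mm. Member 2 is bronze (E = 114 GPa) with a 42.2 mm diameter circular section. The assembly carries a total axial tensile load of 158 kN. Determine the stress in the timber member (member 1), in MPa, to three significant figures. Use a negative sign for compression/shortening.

A_1 = 624.6 mm².
A_2 = 1399 mm².
Equal strain + equilibrium ⇒ each member carries load in proportion to AE: A₁E₁ = 6933000 N, A₂E₂ = 159400000 N, ΣAE = 166400000 N.
σ₁ = P·E₁/ΣAE = 158000·11100/166400000 = 10.54 MPa.

10.5 MPa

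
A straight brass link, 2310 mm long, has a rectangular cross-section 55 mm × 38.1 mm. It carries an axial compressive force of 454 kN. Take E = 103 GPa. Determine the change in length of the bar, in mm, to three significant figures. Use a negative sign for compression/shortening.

-4.86 mm

A = 2096 mm².
δ_mech = NL/(AE) = -454000·2310/(2096·103000) = -4.859 mm.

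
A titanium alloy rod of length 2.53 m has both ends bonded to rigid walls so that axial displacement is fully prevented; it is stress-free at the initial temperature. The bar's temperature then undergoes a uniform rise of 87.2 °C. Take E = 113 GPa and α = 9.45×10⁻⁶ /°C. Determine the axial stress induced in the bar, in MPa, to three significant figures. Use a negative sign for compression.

-93.1 MPa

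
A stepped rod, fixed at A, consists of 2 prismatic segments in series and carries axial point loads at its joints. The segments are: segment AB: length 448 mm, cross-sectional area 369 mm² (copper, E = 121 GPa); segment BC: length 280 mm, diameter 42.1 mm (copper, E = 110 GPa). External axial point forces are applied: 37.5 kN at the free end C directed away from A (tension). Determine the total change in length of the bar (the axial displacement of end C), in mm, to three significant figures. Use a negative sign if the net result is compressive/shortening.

Internal axial forces (sectioning from the free end, tension +): N_BC = 37.5 kN, N_AB = 37.5 kN.
A_BC = 1392 mm².
δ_AB = 37500·448/(369·121000) = 0.3763 mm
δ_BC = 37500·280/(1392·110000) = 0.06857 mm
δ = Σδ_i = 0.4448 mm.

0.445 mm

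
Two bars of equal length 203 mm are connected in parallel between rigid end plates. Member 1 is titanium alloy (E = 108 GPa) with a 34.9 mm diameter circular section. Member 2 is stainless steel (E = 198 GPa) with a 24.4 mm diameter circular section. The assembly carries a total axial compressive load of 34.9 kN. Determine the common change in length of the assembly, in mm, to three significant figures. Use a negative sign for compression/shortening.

A_1 = 956.6 mm².
A_2 = 467.6 mm².
Equal strain + equilibrium ⇒ each member carries load in proportion to AE: A₁E₁ = 103300000 N, A₂E₂ = 92580000 N, ΣAE = 195900000 N.
δ = PL/ΣAE = -34900·203/195900000 = -0.03617 mm.

-0.0362 mm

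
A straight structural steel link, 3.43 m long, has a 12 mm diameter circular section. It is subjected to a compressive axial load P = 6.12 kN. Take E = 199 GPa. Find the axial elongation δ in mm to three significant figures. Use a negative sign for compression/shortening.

-0.933 mm

A = 113.1 mm².
δ_mech = NL/(AE) = -6120·3430/(113.1·199000) = -0.9327 mm.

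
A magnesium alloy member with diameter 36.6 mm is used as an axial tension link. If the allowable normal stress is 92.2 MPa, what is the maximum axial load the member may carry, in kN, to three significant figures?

A = 1052 mm².
P_max = σ_allow · A = 92.2 · 1052 = 97000 N = 97 kN.

97.0 kN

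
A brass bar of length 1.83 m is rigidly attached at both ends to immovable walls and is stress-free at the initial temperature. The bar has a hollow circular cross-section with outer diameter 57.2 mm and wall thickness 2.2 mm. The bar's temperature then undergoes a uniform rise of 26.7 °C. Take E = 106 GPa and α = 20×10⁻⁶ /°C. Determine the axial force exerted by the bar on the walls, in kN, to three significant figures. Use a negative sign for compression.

Free thermal expansion αLΔT = 20e-6 · 1830 · 26.7 = 0.9772 mm.
The walls impose strain ε = −(0.9772)/1830 = -5.3400e-04; σ = Eε = 106000 · -5.3400e-04 = -56.6 MPa.
Wall reaction R = σ·A = -56.6·380.1 = -21520 N = -21.52 kN.

-21.5 kN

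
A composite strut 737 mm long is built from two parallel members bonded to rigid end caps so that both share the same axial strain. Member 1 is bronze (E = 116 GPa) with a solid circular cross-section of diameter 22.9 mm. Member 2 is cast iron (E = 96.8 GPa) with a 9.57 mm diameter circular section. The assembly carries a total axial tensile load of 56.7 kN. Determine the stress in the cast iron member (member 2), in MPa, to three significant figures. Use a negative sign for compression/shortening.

100 MPa

A_1 = 411.9 mm².
A_2 = 71.93 mm².
Equal strain + equilibrium ⇒ each member carries load in proportion to AE: A₁E₁ = 47780000 N, A₂E₂ = 6963000 N, ΣAE = 54740000 N.
σ₂ = P·E₂/ΣAE = 56700·96800/54740000 = 100.3 MPa.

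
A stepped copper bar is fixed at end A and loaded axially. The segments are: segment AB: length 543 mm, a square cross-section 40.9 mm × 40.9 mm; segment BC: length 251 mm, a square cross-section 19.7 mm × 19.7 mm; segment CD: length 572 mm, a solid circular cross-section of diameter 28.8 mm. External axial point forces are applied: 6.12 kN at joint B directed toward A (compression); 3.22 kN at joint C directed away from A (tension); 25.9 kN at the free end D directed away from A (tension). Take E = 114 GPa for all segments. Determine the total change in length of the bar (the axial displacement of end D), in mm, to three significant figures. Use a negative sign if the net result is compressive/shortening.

0.430 mm

Internal axial forces (sectioning from the free end, tension +): N_CD = 25.9 kN, N_BC = 29.12 kN, N_AB = 23 kN.
A_AB = 1673 mm².
A_BC = 388.1 mm².
A_CD = 651.4 mm².
δ_AB = 23000·543/(1673·114000) = 0.06549 mm
δ_BC = 29120·251/(388.1·114000) = 0.1652 mm
δ_CD = 25900·572/(651.4·114000) = 0.1995 mm
δ = Σδ_i = 0.4302 mm.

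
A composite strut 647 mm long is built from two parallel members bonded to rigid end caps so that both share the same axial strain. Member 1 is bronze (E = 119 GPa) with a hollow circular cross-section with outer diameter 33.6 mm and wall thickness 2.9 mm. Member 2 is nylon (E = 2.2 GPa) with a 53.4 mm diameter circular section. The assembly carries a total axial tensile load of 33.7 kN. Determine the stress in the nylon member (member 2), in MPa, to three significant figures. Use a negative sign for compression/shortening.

A_1 = 279.7 mm².
A_2 = 2240 mm².
Equal strain + equilibrium ⇒ each member carries load in proportion to AE: A₁E₁ = 33280000 N, A₂E₂ = 4927000 N, ΣAE = 38210000 N.
σ₂ = P·E₂/ΣAE = 33700·2200/38210000 = 1.94 MPa.

1.94 MPa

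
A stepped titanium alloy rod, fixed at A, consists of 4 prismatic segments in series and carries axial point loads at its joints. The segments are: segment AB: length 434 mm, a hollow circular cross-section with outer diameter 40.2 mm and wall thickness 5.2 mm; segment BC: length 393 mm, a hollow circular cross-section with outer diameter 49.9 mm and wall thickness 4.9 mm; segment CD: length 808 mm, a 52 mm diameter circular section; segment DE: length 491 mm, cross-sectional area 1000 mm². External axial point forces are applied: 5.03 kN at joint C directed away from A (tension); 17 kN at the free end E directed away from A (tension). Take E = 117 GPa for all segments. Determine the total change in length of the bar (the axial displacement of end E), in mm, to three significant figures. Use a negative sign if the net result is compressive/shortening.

0.376 mm

Internal axial forces (sectioning from the free end, tension +): N_DE = 17 kN, N_CD = 17 kN, N_BC = 22.03 kN, N_AB = 22.03 kN.
A_AB = 571.8 mm².
A_BC = 692.7 mm².
A_CD = 2124 mm².
δ_AB = 22030·434/(571.8·117000) = 0.1429 mm
δ_BC = 22030·393/(692.7·117000) = 0.1068 mm
δ_CD = 17000·808/(2124·117000) = 0.05528 mm
δ_DE = 17000·491/(1000·117000) = 0.07134 mm
δ = Σδ_i = 0.3764 mm.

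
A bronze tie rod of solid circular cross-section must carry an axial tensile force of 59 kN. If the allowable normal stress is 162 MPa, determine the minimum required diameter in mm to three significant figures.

Required area A ≥ P/σ_allow = 59000/162 = 364.2 mm².
For a solid circular section, d ≥ √(4A/π) = 21.53 mm.

21.5 mm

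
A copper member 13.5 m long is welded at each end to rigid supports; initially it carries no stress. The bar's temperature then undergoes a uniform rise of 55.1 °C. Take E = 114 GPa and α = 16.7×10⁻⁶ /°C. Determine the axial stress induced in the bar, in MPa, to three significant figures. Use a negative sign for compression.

Free thermal expansion αLΔT = 16.7e-6 · 13500 · 55.1 = 12.42 mm.
The walls impose strain ε = −(12.42)/13500 = -9.2017e-04; σ = Eε = 114000 · -9.2017e-04 = -104.9 MPa.

-105 MPa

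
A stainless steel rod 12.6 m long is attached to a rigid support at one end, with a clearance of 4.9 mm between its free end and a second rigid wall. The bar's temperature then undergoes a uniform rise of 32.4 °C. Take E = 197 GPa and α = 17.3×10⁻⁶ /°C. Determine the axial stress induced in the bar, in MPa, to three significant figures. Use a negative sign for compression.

-33.8 MPa

Free thermal expansion αLΔT = 17.3e-6 · 12600 · 32.4 = 7.063 mm.
The walls engage after the gap closes; constrained expansion = 7.063 − 4.9 = 2.163 mm.
The walls impose strain ε = −(2.163)/12600 = -1.7163e-04; σ = Eε = 197000 · -1.7163e-04 = -33.81 MPa.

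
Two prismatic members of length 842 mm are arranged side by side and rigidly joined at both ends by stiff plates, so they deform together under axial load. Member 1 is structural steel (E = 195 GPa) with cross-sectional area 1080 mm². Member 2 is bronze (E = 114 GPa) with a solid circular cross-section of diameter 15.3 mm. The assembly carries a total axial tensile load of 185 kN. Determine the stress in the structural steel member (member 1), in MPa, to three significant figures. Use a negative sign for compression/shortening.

A_2 = 183.9 mm².
Equal strain + equilibrium ⇒ each member carries load in proportion to AE: A₁E₁ = 210600000 N, A₂E₂ = 20960000 N, ΣAE = 231600000 N.
σ₁ = P·E₁/ΣAE = 185000·195000/231600000 = 155.8 MPa.

156 MPa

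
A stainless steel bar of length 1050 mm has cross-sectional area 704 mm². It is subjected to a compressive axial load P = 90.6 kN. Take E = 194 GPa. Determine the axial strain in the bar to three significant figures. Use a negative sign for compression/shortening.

σ = N/A = -128.7 MPa; ε = σ/E = -128.7/194000 = -6.634e-04.

-6.63e-04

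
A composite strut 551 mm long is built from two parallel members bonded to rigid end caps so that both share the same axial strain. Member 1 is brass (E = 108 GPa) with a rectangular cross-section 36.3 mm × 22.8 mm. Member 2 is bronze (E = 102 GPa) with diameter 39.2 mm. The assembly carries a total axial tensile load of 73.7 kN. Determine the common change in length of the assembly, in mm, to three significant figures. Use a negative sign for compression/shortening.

0.191 mm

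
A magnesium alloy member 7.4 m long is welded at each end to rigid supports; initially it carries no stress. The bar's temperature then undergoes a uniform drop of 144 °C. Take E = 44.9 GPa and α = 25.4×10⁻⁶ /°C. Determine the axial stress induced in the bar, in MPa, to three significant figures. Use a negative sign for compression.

164 MPa

Free thermal expansion αLΔT = 25.4e-6 · 7400 · -144 = -27.07 mm.
The walls impose strain ε = −(-27.07)/7400 = 3.6576e-03; σ = Eε = 44900 · 3.6576e-03 = 164.2 MPa.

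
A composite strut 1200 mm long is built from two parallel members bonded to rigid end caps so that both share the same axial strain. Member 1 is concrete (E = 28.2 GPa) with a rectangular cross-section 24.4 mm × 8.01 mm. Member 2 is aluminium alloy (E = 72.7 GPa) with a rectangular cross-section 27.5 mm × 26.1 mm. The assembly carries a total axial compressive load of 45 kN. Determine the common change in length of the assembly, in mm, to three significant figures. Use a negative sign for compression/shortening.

A_1 = 195.4 mm².
A_2 = 717.8 mm².
Equal strain + equilibrium ⇒ each member carries load in proportion to AE: A₁E₁ = 5512000 N, A₂E₂ = 52180000 N, ΣAE = 57690000 N.
δ = PL/ΣAE = -45000·1200/57690000 = -0.936 mm.

-0.936 mm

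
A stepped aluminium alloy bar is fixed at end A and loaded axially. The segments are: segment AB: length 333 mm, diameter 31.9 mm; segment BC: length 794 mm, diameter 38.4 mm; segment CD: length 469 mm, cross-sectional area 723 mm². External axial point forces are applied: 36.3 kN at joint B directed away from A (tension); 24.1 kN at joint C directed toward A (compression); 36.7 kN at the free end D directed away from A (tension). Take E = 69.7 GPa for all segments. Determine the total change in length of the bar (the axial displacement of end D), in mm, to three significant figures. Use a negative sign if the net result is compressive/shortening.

0.758 mm

Internal axial forces (sectioning from the free end, tension +): N_CD = 36.7 kN, N_BC = 12.6 kN, N_AB = 48.9 kN.
A_AB = 799.2 mm².
A_BC = 1158 mm².
δ_AB = 48900·333/(799.2·69700) = 0.2923 mm
δ_BC = 12600·794/(1158·69700) = 0.1239 mm
δ_CD = 36700·469/(723·69700) = 0.3416 mm
δ = Σδ_i = 0.7578 mm.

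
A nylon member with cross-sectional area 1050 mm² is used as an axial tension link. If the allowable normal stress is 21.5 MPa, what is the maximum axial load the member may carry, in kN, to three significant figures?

22.6 kN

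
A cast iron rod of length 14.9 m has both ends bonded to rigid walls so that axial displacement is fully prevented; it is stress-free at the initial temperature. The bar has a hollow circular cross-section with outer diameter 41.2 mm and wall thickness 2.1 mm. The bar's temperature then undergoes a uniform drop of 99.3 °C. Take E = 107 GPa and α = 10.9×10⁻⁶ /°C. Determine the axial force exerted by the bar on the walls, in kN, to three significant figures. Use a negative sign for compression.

29.9 kN

Free thermal expansion αLΔT = 10.9e-6 · 14900 · -99.3 = -16.13 mm.
The walls impose strain ε = −(-16.13)/14900 = 1.0824e-03; σ = Eε = 107000 · 1.0824e-03 = 115.8 MPa.
Wall reaction R = σ·A = 115.8·258 = 29870 N = 29.87 kN.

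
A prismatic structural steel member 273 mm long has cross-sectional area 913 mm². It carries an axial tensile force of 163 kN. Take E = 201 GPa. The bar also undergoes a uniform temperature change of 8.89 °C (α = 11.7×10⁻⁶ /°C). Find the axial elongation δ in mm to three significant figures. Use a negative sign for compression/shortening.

0.271 mm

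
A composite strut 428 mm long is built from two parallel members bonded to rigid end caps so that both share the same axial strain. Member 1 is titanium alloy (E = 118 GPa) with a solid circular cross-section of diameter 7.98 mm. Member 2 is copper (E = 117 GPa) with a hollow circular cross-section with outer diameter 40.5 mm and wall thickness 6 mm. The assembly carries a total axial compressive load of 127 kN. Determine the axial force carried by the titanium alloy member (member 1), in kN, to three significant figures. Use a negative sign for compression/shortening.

-9.14 kN

A_1 = 50.01 mm².
A_2 = 650.3 mm².
Equal strain + equilibrium ⇒ each member carries load in proportion to AE: A₁E₁ = 5902000 N, A₂E₂ = 76090000 N, ΣAE = 81990000 N.
F₁ = P·A₁E₁/ΣAE = -127000·5902000/81990000 = -9142 N.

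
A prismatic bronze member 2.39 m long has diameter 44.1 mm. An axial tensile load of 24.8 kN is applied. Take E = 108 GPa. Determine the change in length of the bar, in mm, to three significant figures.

A = 1527 mm².
δ_mech = NL/(AE) = 24800·2390/(1527·108000) = 0.3593 mm.

0.359 mm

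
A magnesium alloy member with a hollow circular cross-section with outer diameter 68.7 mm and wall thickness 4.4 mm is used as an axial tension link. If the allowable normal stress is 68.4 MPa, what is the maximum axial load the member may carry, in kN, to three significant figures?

60.8 kN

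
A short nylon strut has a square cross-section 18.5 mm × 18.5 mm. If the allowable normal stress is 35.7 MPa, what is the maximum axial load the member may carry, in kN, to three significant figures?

A = 342.2 mm².
P_max = σ_allow · A = 35.7 · 342.2 = 12220 N = 12.22 kN.

12.2 kN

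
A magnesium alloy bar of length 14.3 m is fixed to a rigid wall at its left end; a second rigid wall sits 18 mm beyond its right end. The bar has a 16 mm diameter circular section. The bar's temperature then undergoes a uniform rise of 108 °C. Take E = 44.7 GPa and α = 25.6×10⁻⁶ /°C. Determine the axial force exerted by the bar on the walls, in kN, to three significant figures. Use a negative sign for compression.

-13.5 kN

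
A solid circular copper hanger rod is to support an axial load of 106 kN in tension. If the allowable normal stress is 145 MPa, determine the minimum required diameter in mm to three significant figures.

Required area A ≥ P/σ_allow = 106000/145 = 731 mm².
For a solid circular section, d ≥ √(4A/π) = 30.51 mm.

30.5 mm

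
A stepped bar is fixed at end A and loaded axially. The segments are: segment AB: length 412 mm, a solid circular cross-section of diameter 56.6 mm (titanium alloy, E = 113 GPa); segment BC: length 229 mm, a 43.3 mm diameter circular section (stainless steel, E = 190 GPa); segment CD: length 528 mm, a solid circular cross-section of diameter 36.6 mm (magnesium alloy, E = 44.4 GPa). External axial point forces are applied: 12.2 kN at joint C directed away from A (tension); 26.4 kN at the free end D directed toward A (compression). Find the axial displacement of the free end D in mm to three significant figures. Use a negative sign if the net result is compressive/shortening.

Internal axial forces (sectioning from the free end, tension +): N_CD = -26.4 kN, N_BC = -14.2 kN, N_AB = -14.2 kN.
A_AB = 2516 mm².
A_BC = 1473 mm².
A_CD = 1052 mm².
δ_AB = -14200·412/(2516·113000) = -0.02058 mm
δ_BC = -14200·229/(1473·190000) = -0.01162 mm
δ_CD = -26400·528/(1052·44400) = -0.2984 mm
δ = Σδ_i = -0.3306 mm.

-0.331 mm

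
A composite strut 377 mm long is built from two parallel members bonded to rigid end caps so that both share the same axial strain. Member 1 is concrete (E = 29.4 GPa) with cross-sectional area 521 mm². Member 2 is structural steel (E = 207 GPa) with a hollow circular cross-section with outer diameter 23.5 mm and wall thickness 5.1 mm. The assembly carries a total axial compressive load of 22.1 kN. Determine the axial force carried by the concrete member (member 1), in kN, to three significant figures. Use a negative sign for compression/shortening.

A_2 = 294.8 mm².
Equal strain + equilibrium ⇒ each member carries load in proportion to AE: A₁E₁ = 15320000 N, A₂E₂ = 61030000 N, ΣAE = 76340000 N.
F₁ = P·A₁E₁/ΣAE = -22100·15320000/76340000 = -4434 N.

-4.43 kN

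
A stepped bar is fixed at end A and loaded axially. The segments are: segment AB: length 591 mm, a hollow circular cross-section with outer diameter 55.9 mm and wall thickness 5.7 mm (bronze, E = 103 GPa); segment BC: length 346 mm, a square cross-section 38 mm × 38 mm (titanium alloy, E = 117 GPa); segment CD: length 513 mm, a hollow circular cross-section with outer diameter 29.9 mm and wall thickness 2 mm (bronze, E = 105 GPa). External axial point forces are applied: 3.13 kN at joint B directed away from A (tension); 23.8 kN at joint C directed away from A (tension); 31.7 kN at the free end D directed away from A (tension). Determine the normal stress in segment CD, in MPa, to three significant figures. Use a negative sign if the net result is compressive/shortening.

Internal axial forces (sectioning from the free end, tension +): N_CD = 31.7 kN, N_BC = 55.5 kN, N_AB = 58.63 kN.
A_CD = 175.3 mm².
σ_CD = N_CD/A_CD = 31700/175.3 = 180.8 MPa.

181 MPa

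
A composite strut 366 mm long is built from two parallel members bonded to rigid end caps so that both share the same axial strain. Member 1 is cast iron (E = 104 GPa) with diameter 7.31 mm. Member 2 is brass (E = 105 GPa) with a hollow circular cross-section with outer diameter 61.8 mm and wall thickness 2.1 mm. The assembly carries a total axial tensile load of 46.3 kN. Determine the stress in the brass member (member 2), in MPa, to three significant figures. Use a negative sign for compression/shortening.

A_1 = 41.97 mm².
A_2 = 393.9 mm².
Equal strain + equilibrium ⇒ each member carries load in proportion to AE: A₁E₁ = 4365000 N, A₂E₂ = 41360000 N, ΣAE = 45720000 N.
σ₂ = P·E₂/ΣAE = 46300·105000/45720000 = 106.3 MPa.

106 MPa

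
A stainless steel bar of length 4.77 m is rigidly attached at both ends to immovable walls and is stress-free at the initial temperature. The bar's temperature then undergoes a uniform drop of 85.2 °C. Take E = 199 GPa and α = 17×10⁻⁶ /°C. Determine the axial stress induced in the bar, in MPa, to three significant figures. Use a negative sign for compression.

288 MPa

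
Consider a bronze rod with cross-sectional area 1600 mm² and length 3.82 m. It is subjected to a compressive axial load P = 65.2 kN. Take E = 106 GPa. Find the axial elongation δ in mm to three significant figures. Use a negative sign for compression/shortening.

-1.47 mm

δ_mech = NL/(AE) = -65200·3820/(1600·106000) = -1.469 mm.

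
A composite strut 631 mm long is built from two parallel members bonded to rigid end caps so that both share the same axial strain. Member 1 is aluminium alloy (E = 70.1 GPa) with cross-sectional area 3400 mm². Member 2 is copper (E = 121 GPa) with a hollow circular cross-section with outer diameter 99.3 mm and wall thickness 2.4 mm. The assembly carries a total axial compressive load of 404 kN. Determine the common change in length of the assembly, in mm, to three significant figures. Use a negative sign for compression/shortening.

-0.780 mm

A_2 = 730.6 mm².
Equal strain + equilibrium ⇒ each member carries load in proportion to AE: A₁E₁ = 238300000 N, A₂E₂ = 88400000 N, ΣAE = 326700000 N.
δ = PL/ΣAE = -404000·631/326700000 = -0.7802 mm.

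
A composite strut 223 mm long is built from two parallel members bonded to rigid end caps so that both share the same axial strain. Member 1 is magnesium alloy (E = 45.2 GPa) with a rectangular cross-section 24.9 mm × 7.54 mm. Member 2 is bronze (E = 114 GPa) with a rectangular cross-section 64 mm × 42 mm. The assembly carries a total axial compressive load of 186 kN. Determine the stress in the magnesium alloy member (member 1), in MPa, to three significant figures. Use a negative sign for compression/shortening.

-26.7 MPa

A_1 = 187.7 mm².
A_2 = 2688 mm².
Equal strain + equilibrium ⇒ each member carries load in proportion to AE: A₁E₁ = 8486000 N, A₂E₂ = 306400000 N, ΣAE = 314900000 N.
σ₁ = P·E₁/ΣAE = -186000·45200/314900000 = -26.7 MPa.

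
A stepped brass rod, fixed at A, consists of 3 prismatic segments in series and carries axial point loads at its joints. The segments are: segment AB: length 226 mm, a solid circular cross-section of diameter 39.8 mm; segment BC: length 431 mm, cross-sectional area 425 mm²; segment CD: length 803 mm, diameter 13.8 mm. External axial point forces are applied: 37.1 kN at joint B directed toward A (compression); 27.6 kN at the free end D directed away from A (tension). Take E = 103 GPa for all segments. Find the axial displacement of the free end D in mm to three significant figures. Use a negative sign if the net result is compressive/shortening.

Internal axial forces (sectioning from the free end, tension +): N_CD = 27.6 kN, N_BC = 27.6 kN, N_AB = -9.5 kN.
A_AB = 1244 mm².
A_CD = 149.6 mm².
δ_AB = -9500·226/(1244·103000) = -0.01675 mm
δ_BC = 27600·431/(425·103000) = 0.2717 mm
δ_CD = 27600·803/(149.6·103000) = 1.439 mm
δ = Σδ_i = 1.694 mm.

1.69 mm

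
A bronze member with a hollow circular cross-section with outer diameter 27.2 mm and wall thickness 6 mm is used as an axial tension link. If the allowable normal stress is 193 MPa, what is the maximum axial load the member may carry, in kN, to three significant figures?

A = 399.6 mm².
P_max = σ_allow · A = 193 · 399.6 = 77120 N = 77.12 kN.

77.1 kN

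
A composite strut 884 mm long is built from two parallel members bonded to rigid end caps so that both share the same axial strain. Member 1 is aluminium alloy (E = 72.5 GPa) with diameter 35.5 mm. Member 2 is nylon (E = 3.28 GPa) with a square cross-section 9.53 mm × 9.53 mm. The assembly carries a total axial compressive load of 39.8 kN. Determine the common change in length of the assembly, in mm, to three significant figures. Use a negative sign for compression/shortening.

A_1 = 989.8 mm².
A_2 = 90.82 mm².
Equal strain + equilibrium ⇒ each member carries load in proportion to AE: A₁E₁ = 71760000 N, A₂E₂ = 297900 N, ΣAE = 72060000 N.
δ = PL/ΣAE = -39800·884/72060000 = -0.4883 mm.

-0.488 mm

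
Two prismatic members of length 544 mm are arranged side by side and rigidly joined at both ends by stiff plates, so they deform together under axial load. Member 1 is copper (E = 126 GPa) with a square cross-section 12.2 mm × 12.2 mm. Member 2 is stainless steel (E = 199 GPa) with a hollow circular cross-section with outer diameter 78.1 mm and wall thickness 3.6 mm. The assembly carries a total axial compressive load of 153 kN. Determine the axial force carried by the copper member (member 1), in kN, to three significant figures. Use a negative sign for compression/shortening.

A_1 = 148.8 mm².
A_2 = 842.6 mm².
Equal strain + equilibrium ⇒ each member carries load in proportion to AE: A₁E₁ = 18750000 N, A₂E₂ = 167700000 N, ΣAE = 186400000 N.
F₁ = P·A₁E₁/ΣAE = -153000·18750000/186400000 = -15390 N.

-15.4 kN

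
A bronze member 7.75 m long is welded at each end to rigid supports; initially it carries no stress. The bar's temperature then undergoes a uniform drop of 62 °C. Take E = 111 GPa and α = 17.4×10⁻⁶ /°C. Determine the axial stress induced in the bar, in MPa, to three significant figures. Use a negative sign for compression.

Free thermal expansion αLΔT = 17.4e-6 · 7750 · -62 = -8.361 mm.
The walls impose strain ε = −(-8.361)/7750 = 1.0788e-03; σ = Eε = 111000 · 1.0788e-03 = 119.7 MPa.

120 MPa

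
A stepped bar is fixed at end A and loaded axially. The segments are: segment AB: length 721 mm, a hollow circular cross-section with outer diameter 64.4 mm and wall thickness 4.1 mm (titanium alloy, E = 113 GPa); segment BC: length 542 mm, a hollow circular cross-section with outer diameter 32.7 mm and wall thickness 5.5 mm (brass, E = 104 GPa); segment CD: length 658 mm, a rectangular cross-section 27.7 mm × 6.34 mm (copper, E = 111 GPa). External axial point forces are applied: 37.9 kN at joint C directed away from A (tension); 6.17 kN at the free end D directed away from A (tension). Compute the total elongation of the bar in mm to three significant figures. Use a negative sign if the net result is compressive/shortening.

1.06 mm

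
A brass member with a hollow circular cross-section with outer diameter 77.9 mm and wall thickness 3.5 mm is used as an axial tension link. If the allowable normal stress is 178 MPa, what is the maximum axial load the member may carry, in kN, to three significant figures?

146 kN

A = 818.1 mm².
P_max = σ_allow · A = 178 · 818.1 = 145600 N = 145.6 kN.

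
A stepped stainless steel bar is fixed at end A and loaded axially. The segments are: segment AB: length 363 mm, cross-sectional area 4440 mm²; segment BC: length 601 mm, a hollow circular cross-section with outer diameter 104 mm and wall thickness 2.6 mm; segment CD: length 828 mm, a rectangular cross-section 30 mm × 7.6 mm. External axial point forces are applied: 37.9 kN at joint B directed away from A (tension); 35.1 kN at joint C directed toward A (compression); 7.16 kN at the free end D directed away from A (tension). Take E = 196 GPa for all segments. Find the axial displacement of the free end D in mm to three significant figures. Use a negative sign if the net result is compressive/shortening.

0.0334 mm

Internal axial forces (sectioning from the free end, tension +): N_CD = 7.16 kN, N_BC = -27.94 kN, N_AB = 9.96 kN.
A_BC = 828.2 mm².
A_CD = 228 mm².
δ_AB = 9960·363/(4440·196000) = 0.004155 mm
δ_BC = -27940·601/(828.2·196000) = -0.1034 mm
δ_CD = 7160·828/(228·196000) = 0.1327 mm
δ = Σδ_i = 0.03338 mm.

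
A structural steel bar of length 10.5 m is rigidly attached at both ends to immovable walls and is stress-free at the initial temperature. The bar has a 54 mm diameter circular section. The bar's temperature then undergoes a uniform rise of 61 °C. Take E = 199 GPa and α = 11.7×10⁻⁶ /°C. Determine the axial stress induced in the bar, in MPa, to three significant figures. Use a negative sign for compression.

-142 MPa

Free thermal expansion αLΔT = 11.7e-6 · 10500 · 61 = 7.494 mm.
The walls impose strain ε = −(7.494)/10500 = -7.1370e-04; σ = Eε = 199000 · -7.1370e-04 = -142 MPa.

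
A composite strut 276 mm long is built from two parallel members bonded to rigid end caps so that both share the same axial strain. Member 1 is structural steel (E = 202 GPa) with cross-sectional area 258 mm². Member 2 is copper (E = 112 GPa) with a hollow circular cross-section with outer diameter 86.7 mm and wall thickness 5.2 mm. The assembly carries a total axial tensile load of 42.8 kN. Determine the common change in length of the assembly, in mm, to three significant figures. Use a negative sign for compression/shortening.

A_2 = 1331 mm².
Equal strain + equilibrium ⇒ each member carries load in proportion to AE: A₁E₁ = 52120000 N, A₂E₂ = 149100000 N, ΣAE = 201200000 N.
δ = PL/ΣAE = 42800·276/201200000 = 0.0587 mm.

0.0587 mm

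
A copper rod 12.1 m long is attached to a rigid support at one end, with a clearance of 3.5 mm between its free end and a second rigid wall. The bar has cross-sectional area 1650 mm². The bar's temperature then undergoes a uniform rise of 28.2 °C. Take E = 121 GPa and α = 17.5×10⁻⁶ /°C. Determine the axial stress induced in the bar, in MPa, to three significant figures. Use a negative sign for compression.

-24.7 MPa

Free thermal expansion αLΔT = 17.5e-6 · 12100 · 28.2 = 5.971 mm.
The walls engage after the gap closes; constrained expansion = 5.971 − 3.5 = 2.471 mm.
The walls impose strain ε = −(2.471)/12100 = -2.0424e-04; σ = Eε = 121000 · -2.0424e-04 = -24.71 MPa.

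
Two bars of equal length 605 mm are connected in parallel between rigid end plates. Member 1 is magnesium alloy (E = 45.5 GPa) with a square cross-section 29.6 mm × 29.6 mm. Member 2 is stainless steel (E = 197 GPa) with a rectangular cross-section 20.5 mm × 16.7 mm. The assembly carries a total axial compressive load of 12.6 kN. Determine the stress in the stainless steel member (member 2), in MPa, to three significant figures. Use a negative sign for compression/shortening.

A_1 = 876.2 mm².
A_2 = 342.3 mm².
Equal strain + equilibrium ⇒ each member carries load in proportion to AE: A₁E₁ = 39870000 N, A₂E₂ = 67440000 N, ΣAE = 107300000 N.
σ₂ = P·E₂/ΣAE = -12600·197000/107300000 = -23.13 MPa.

-23.1 MPa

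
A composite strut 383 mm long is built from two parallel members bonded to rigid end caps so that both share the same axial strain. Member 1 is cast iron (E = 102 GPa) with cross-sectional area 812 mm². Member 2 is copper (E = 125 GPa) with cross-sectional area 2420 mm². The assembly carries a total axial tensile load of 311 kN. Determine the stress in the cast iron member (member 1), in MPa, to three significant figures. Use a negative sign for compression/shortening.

Equal strain + equilibrium ⇒ each member carries load in proportion to AE: A₁E₁ = 82820000 N, A₂E₂ = 302500000 N, ΣAE = 385300000 N.
σ₁ = P·E₁/ΣAE = 311000·102000/385300000 = 82.33 MPa.

82.3 MPa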